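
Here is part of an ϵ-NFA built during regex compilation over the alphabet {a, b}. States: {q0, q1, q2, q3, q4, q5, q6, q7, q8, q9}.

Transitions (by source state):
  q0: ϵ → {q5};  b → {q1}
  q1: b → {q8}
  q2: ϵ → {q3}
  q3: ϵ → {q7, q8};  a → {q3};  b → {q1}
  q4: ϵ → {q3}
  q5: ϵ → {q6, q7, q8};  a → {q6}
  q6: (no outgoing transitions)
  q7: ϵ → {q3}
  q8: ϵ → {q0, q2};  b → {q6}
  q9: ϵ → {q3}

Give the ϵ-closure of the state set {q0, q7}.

Start with {q0, q7}.
From q0 via ϵ: add q5.
From q7 via ϵ: add q3.
From q3 via ϵ: add q8.
From q5 via ϵ: add q6.
From q8 via ϵ: add q2.
No new states can be added; the closed set is {q0, q2, q3, q5, q6, q7, q8}.

{q0, q2, q3, q5, q6, q7, q8}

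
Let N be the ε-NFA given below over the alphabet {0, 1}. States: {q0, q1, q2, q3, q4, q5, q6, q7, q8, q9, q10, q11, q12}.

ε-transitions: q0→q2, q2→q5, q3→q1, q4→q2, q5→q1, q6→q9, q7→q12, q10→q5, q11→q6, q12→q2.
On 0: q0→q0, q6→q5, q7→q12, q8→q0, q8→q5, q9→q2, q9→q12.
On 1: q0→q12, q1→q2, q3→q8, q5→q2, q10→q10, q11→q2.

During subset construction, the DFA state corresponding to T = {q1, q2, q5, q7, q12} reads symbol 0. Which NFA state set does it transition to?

q7 on 0 → {q12}.
No 0-transition from q1, q2, q5, q12.
Union after reading 0: {q12}.
Now take the ε-closure:
From q12 via ε: add q2.
From q2 via ε: add q5.
From q5 via ε: add q1.
No new states can be added; the closed set is {q1, q2, q5, q12}.

{q1, q2, q5, q12}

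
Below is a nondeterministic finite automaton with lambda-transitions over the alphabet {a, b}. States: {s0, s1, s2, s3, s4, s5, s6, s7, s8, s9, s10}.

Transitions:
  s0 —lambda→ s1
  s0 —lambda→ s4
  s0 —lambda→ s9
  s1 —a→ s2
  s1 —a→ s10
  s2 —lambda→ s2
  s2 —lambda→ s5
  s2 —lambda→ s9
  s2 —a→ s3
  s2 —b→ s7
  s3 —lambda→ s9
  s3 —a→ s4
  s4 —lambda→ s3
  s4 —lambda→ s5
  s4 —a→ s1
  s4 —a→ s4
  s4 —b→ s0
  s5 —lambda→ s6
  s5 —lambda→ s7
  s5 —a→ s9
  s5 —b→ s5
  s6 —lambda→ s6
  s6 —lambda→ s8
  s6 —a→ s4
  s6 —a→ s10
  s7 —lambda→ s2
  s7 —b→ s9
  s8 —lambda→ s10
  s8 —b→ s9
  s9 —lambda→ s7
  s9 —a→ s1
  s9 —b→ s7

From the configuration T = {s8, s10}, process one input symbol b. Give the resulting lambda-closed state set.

{s2, s5, s6, s7, s8, s9, s10}

s8 on b → {s9}.
No b-transition from s10.
Union after reading b: {s9}.
Now take the lambda-closure:
From s9 via lambda: add s7.
From s7 via lambda: add s2.
From s2 via lambda: add s5.
From s5 via lambda: add s6.
From s6 via lambda: add s8.
From s8 via lambda: add s10.
No new states can be added; the closed set is {s2, s5, s6, s7, s8, s9, s10}.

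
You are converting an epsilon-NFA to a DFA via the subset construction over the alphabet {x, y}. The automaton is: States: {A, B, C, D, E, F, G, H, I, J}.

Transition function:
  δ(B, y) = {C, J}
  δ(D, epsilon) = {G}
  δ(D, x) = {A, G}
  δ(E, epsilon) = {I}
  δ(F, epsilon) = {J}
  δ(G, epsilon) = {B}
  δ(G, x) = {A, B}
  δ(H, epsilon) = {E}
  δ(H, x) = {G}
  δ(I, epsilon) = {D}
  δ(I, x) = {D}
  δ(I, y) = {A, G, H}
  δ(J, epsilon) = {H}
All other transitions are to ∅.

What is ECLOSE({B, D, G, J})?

{B, D, E, G, H, I, J}

Start with {B, D, G, J}.
From J via epsilon: add H.
From H via epsilon: add E.
From E via epsilon: add I.
No new states can be added; the closed set is {B, D, E, G, H, I, J}.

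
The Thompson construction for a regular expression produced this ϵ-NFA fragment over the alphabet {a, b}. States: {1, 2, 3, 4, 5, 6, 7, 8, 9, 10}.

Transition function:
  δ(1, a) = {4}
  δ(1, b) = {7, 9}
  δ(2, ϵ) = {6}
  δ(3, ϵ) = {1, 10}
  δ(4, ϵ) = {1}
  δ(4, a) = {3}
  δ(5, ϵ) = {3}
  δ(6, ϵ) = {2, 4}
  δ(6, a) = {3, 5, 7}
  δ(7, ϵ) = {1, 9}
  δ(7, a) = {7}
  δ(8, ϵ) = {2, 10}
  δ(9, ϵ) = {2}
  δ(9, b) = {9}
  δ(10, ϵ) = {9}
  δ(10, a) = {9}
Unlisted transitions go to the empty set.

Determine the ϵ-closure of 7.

Start with {7}.
From 7 via ϵ: add 1, 9.
From 9 via ϵ: add 2.
From 2 via ϵ: add 6.
From 6 via ϵ: add 4.
No new states can be added; the closed set is {1, 2, 4, 6, 7, 9}.

{1, 2, 4, 6, 7, 9}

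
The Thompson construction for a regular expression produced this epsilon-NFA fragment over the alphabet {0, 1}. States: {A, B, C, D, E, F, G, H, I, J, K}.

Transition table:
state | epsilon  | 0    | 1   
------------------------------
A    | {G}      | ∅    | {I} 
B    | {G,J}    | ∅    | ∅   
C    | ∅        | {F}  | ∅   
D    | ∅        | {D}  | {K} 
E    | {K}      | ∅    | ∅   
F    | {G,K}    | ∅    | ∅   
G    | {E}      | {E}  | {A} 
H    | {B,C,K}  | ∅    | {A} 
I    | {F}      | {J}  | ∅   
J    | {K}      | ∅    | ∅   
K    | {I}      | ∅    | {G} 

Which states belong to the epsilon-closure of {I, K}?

Start with {I, K}.
From I via epsilon: add F.
From F via epsilon: add G.
From G via epsilon: add E.
No new states can be added; the closed set is {E, F, G, I, K}.

{E, F, G, I, K}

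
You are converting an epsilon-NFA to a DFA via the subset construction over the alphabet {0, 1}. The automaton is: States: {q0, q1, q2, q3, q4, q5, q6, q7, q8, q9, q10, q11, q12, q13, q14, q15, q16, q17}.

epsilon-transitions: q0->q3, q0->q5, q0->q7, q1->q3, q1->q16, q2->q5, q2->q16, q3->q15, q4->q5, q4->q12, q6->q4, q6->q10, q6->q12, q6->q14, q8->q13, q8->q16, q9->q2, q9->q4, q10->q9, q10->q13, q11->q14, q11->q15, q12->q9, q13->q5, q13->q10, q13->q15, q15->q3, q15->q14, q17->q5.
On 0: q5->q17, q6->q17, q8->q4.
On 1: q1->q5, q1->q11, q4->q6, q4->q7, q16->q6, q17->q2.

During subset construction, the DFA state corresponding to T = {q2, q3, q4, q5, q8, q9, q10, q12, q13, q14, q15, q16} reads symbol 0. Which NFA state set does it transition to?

q5 on 0 → {q17}.
q8 on 0 → {q4}.
No 0-transition from q2, q3, q4, q9, q10, q12, q13, q14, q15, q16.
Union after reading 0: {q4, q17}.
Now take the epsilon-closure:
From q4 via epsilon: add q5, q12.
From q12 via epsilon: add q9.
From q9 via epsilon: add q2.
From q2 via epsilon: add q16.
No new states can be added; the closed set is {q2, q4, q5, q9, q12, q16, q17}.

{q2, q4, q5, q9, q12, q16, q17}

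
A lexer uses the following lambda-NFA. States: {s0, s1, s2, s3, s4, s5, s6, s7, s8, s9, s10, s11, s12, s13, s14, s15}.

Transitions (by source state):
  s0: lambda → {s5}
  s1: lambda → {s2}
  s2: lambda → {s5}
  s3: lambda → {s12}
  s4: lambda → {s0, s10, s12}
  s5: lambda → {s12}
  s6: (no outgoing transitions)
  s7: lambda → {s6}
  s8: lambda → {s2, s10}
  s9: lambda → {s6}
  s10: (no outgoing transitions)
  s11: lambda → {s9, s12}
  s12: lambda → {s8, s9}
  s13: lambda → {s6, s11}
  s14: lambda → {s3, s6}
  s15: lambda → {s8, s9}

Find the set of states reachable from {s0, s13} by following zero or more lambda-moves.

{s0, s2, s5, s6, s8, s9, s10, s11, s12, s13}

Start with {s0, s13}.
From s0 via lambda: add s5.
From s13 via lambda: add s6, s11.
From s5 via lambda: add s12.
From s11 via lambda: add s9.
From s12 via lambda: add s8.
From s8 via lambda: add s2, s10.
No new states can be added; the closed set is {s0, s2, s5, s6, s8, s9, s10, s11, s12, s13}.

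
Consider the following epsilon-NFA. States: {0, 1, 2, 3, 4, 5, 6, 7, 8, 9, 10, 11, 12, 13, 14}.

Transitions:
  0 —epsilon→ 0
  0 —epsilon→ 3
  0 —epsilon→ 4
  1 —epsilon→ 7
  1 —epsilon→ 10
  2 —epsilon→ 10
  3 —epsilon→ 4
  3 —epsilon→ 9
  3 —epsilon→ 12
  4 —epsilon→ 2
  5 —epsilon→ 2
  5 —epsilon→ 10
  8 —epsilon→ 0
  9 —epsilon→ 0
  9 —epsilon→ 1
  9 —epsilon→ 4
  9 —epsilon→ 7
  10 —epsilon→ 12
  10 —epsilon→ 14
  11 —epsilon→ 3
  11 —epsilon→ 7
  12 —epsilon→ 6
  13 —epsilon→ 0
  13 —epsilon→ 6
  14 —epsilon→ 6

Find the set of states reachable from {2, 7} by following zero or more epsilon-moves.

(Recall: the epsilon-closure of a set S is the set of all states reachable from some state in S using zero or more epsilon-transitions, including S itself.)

{2, 6, 7, 10, 12, 14}

Start with {2, 7}.
From 2 via epsilon: add 10.
From 10 via epsilon: add 12, 14.
From 12 via epsilon: add 6.
No new states can be added; the closed set is {2, 6, 7, 10, 12, 14}.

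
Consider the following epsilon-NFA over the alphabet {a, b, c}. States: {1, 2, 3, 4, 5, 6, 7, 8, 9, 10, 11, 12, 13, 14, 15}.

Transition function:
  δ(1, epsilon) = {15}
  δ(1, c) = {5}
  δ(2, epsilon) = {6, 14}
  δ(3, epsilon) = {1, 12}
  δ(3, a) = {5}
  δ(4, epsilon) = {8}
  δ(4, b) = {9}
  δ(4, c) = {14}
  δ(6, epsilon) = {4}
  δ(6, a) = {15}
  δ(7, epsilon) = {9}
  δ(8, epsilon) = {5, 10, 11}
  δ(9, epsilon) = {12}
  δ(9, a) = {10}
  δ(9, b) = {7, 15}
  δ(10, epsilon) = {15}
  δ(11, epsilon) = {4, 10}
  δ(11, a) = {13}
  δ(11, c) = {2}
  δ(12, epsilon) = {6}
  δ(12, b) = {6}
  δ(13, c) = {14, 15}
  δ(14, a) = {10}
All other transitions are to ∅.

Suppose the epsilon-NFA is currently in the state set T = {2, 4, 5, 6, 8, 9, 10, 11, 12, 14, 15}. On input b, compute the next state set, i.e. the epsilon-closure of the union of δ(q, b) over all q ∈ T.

{4, 5, 6, 7, 8, 9, 10, 11, 12, 15}

4 on b → {9}.
9 on b → {7, 15}.
12 on b → {6}.
No b-transition from 2, 5, 6, 8, 10, 11, 14, 15.
Union after reading b: {6, 7, 9, 15}.
Now take the epsilon-closure:
From 6 via epsilon: add 4.
From 9 via epsilon: add 12.
From 4 via epsilon: add 8.
From 8 via epsilon: add 5, 10, 11.
No new states can be added; the closed set is {4, 5, 6, 7, 8, 9, 10, 11, 12, 15}.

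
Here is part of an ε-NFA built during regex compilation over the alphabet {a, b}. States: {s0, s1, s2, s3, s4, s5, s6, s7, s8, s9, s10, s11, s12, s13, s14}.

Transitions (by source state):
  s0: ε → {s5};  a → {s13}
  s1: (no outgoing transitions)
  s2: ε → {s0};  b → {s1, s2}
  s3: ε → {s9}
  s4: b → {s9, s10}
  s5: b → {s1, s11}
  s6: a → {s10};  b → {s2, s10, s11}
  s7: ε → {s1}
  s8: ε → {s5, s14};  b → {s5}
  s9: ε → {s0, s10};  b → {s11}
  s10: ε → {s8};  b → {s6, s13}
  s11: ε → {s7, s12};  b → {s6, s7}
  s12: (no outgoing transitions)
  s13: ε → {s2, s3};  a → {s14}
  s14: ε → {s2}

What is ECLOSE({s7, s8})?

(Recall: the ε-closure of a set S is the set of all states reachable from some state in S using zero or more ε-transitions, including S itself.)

Start with {s7, s8}.
From s7 via ε: add s1.
From s8 via ε: add s5, s14.
From s14 via ε: add s2.
From s2 via ε: add s0.
No new states can be added; the closed set is {s0, s1, s2, s5, s7, s8, s14}.

{s0, s1, s2, s5, s7, s8, s14}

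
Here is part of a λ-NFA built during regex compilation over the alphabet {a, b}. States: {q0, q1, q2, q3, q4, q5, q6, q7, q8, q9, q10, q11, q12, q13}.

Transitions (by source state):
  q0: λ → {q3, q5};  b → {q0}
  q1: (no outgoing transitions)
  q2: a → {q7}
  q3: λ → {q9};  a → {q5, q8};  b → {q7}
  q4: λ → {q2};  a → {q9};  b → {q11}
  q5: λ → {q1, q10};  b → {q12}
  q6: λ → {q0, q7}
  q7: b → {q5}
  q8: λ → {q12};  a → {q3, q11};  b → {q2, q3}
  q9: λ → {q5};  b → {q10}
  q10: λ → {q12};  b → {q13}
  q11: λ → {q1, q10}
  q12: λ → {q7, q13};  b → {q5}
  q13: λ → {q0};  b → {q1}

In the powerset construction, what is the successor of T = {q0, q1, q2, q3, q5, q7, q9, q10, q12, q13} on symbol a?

{q0, q1, q3, q5, q7, q8, q9, q10, q12, q13}

q2 on a → {q7}.
q3 on a → {q5, q8}.
No a-transition from q0, q1, q5, q7, q9, q10, q12, q13.
Union after reading a: {q5, q7, q8}.
Now take the λ-closure:
From q5 via λ: add q1, q10.
From q8 via λ: add q12.
From q12 via λ: add q13.
From q13 via λ: add q0.
From q0 via λ: add q3.
From q3 via λ: add q9.
No new states can be added; the closed set is {q0, q1, q3, q5, q7, q8, q9, q10, q12, q13}.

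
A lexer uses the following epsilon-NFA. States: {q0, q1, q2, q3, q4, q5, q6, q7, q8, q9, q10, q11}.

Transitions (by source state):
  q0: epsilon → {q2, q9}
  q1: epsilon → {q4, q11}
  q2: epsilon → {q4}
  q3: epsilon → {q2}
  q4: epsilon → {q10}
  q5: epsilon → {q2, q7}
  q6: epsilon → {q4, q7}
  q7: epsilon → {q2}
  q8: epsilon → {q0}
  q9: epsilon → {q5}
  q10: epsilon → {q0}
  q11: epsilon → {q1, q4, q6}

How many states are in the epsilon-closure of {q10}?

7

Start with {q10}.
From q10 via epsilon: add q0.
From q0 via epsilon: add q2, q9.
From q2 via epsilon: add q4.
From q9 via epsilon: add q5.
From q5 via epsilon: add q7.
epsilon-closure = {q0, q2, q4, q5, q7, q9, q10}, which has 7 states.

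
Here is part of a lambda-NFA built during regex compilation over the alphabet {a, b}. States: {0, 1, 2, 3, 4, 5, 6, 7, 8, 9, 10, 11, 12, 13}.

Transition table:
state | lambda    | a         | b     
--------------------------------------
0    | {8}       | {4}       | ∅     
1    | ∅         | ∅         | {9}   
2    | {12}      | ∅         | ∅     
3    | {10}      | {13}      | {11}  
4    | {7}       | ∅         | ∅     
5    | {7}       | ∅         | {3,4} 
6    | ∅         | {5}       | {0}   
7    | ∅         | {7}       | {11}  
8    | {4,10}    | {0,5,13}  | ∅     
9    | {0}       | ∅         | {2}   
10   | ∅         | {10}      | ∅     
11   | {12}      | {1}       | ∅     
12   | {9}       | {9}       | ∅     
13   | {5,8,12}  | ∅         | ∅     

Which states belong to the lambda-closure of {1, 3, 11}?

{0, 1, 3, 4, 7, 8, 9, 10, 11, 12}

Start with {1, 3, 11}.
From 3 via lambda: add 10.
From 11 via lambda: add 12.
From 12 via lambda: add 9.
From 9 via lambda: add 0.
From 0 via lambda: add 8.
From 8 via lambda: add 4.
From 4 via lambda: add 7.
No new states can be added; the closed set is {0, 1, 3, 4, 7, 8, 9, 10, 11, 12}.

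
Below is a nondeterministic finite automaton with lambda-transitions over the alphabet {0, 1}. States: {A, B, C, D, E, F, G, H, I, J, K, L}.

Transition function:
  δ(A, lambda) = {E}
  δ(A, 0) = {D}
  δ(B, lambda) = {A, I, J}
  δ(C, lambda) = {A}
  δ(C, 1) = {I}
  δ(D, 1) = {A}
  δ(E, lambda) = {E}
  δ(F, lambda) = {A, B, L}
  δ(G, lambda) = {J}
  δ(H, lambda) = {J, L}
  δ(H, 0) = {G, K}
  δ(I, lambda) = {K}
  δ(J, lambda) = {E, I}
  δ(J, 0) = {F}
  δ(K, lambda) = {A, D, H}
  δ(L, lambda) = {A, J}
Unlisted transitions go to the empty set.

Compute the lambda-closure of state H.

Start with {H}.
From H via lambda: add J, L.
From J via lambda: add E, I.
From L via lambda: add A.
From I via lambda: add K.
From K via lambda: add D.
No new states can be added; the closed set is {A, D, E, H, I, J, K, L}.

{A, D, E, H, I, J, K, L}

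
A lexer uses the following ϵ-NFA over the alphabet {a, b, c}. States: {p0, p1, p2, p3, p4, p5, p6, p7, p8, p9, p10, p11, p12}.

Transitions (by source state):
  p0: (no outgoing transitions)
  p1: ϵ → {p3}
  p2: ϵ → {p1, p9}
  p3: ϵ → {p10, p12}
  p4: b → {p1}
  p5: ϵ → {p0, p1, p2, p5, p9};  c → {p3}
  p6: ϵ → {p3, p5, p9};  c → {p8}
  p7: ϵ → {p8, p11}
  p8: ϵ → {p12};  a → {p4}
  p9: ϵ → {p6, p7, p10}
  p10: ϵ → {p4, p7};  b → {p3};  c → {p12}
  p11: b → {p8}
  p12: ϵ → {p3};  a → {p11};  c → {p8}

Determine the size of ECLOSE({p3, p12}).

7

Start with {p3, p12}.
From p3 via ϵ: add p10.
From p10 via ϵ: add p4, p7.
From p7 via ϵ: add p8, p11.
ϵ-closure = {p3, p4, p7, p8, p10, p11, p12}, which has 7 states.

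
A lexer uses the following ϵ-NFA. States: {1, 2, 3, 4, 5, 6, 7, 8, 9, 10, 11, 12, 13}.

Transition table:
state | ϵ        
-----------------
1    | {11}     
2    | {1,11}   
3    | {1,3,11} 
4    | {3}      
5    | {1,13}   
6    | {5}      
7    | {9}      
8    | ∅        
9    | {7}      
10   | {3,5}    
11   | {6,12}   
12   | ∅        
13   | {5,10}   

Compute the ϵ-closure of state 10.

Start with {10}.
From 10 via ϵ: add 3, 5.
From 3 via ϵ: add 1, 11.
From 5 via ϵ: add 13.
From 11 via ϵ: add 6, 12.
No new states can be added; the closed set is {1, 3, 5, 6, 10, 11, 12, 13}.

{1, 3, 5, 6, 10, 11, 12, 13}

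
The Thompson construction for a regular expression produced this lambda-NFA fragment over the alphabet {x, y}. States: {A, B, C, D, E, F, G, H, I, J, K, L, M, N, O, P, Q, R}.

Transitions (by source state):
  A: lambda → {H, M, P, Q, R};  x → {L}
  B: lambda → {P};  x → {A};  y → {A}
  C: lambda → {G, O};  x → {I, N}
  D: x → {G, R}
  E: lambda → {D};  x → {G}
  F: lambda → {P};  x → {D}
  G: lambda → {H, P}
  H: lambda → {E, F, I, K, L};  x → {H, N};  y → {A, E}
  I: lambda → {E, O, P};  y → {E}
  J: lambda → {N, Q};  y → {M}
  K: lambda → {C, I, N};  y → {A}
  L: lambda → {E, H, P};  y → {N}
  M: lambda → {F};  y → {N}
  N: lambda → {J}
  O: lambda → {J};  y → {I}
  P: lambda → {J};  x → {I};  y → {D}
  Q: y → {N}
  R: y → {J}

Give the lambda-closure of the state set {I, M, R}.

{D, E, F, I, J, M, N, O, P, Q, R}

Start with {I, M, R}.
From I via lambda: add E, O, P.
From M via lambda: add F.
From E via lambda: add D.
From O via lambda: add J.
From J via lambda: add N, Q.
No new states can be added; the closed set is {D, E, F, I, J, M, N, O, P, Q, R}.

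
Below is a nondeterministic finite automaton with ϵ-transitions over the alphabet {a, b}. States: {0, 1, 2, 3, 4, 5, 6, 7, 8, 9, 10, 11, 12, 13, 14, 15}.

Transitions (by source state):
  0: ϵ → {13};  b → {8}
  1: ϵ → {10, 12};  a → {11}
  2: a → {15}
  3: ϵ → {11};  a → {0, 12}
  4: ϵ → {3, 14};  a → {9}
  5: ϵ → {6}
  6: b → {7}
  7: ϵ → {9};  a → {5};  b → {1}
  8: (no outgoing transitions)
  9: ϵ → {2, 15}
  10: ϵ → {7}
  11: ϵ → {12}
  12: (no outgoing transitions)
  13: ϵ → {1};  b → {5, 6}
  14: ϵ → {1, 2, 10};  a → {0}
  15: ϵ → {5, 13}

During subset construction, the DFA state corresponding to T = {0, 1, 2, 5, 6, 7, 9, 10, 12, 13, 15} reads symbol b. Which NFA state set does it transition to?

{1, 2, 5, 6, 7, 8, 9, 10, 12, 13, 15}

0 on b → {8}.
6 on b → {7}.
7 on b → {1}.
13 on b → {5, 6}.
No b-transition from 1, 2, 5, 9, 10, 12, 15.
Union after reading b: {1, 5, 6, 7, 8}.
Now take the ϵ-closure:
From 1 via ϵ: add 10, 12.
From 7 via ϵ: add 9.
From 9 via ϵ: add 2, 15.
From 15 via ϵ: add 13.
No new states can be added; the closed set is {1, 2, 5, 6, 7, 8, 9, 10, 12, 13, 15}.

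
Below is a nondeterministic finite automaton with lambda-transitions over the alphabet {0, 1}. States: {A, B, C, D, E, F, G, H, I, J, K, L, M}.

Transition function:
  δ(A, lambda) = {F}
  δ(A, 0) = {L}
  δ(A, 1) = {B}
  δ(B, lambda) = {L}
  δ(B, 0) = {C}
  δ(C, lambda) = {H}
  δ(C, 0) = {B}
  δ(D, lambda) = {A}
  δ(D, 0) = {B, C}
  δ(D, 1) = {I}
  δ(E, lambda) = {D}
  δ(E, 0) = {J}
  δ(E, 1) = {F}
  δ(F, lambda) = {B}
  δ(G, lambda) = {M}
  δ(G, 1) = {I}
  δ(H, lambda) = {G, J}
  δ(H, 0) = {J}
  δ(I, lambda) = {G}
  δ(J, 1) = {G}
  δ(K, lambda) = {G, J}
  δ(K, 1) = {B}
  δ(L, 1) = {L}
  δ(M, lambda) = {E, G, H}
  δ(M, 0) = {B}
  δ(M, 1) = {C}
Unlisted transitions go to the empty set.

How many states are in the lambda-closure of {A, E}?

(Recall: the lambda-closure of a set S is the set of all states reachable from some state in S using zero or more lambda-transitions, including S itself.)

Start with {A, E}.
From A via lambda: add F.
From E via lambda: add D.
From F via lambda: add B.
From B via lambda: add L.
lambda-closure = {A, B, D, E, F, L}, which has 6 states.

6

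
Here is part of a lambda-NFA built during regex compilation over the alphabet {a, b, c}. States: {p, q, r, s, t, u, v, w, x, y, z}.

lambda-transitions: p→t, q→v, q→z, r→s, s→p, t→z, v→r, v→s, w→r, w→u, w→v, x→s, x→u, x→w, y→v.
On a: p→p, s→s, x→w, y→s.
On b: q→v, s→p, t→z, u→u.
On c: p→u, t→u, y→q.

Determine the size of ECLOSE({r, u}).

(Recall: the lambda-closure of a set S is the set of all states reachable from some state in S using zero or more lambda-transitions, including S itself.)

Start with {r, u}.
From r via lambda: add s.
From s via lambda: add p.
From p via lambda: add t.
From t via lambda: add z.
lambda-closure = {p, r, s, t, u, z}, which has 6 states.

6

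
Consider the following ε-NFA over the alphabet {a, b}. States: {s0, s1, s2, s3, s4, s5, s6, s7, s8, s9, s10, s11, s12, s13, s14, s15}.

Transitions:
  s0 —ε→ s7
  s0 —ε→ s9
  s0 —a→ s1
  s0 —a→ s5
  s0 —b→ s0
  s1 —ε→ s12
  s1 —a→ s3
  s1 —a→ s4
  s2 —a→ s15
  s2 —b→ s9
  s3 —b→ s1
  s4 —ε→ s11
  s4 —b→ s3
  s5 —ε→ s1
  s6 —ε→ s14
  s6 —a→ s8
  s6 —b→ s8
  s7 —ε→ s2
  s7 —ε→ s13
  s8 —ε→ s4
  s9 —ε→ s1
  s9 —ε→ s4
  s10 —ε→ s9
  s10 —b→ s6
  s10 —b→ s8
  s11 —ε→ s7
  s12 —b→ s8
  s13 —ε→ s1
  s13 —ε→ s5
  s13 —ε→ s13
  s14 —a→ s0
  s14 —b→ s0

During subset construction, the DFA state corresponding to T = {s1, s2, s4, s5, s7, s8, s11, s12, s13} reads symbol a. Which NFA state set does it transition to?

{s1, s2, s3, s4, s5, s7, s11, s12, s13, s15}

s1 on a → {s3, s4}.
s2 on a → {s15}.
No a-transition from s4, s5, s7, s8, s11, s12, s13.
Union after reading a: {s3, s4, s15}.
Now take the ε-closure:
From s4 via ε: add s11.
From s11 via ε: add s7.
From s7 via ε: add s2, s13.
From s13 via ε: add s1, s5.
From s1 via ε: add s12.
No new states can be added; the closed set is {s1, s2, s3, s4, s5, s7, s11, s12, s13, s15}.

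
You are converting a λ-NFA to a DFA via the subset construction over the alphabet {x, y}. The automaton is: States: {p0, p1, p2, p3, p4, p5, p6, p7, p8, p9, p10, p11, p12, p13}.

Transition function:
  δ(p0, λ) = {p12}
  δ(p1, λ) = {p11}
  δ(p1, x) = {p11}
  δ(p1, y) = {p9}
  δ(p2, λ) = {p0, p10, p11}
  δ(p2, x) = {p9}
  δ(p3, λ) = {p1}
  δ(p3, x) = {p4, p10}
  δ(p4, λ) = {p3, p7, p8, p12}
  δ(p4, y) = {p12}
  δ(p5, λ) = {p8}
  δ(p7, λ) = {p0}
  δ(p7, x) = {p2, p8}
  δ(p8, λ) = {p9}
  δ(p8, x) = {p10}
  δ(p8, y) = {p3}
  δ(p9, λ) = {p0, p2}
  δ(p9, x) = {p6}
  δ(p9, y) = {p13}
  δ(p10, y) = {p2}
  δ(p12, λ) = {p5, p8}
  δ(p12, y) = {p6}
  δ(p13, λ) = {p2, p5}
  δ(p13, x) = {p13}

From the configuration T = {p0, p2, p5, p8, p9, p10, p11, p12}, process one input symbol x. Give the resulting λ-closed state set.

p2 on x → {p9}.
p8 on x → {p10}.
p9 on x → {p6}.
No x-transition from p0, p5, p10, p11, p12.
Union after reading x: {p6, p9, p10}.
Now take the λ-closure:
From p9 via λ: add p0, p2.
From p0 via λ: add p12.
From p2 via λ: add p11.
From p12 via λ: add p5, p8.
No new states can be added; the closed set is {p0, p2, p5, p6, p8, p9, p10, p11, p12}.

{p0, p2, p5, p6, p8, p9, p10, p11, p12}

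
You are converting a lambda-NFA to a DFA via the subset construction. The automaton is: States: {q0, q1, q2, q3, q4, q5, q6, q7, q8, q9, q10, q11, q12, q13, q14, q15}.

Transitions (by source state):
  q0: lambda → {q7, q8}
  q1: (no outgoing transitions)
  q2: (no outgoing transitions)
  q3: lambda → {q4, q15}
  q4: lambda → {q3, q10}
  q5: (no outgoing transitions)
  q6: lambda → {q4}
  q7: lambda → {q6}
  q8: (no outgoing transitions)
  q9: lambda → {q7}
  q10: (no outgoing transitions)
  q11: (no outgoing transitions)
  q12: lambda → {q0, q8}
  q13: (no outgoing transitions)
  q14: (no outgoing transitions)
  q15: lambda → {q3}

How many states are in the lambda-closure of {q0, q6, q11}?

Start with {q0, q6, q11}.
From q0 via lambda: add q7, q8.
From q6 via lambda: add q4.
From q4 via lambda: add q3, q10.
From q3 via lambda: add q15.
lambda-closure = {q0, q3, q4, q6, q7, q8, q10, q11, q15}, which has 9 states.

9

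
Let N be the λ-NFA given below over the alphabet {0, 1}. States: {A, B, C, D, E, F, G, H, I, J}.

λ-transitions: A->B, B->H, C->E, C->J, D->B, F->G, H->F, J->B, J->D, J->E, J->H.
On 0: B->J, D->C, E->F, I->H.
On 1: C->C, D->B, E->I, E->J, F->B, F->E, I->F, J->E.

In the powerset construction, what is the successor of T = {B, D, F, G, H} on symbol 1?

D on 1 → {B}.
F on 1 → {B, E}.
No 1-transition from B, G, H.
Union after reading 1: {B, E}.
Now take the λ-closure:
From B via λ: add H.
From H via λ: add F.
From F via λ: add G.
No new states can be added; the closed set is {B, E, F, G, H}.

{B, E, F, G, H}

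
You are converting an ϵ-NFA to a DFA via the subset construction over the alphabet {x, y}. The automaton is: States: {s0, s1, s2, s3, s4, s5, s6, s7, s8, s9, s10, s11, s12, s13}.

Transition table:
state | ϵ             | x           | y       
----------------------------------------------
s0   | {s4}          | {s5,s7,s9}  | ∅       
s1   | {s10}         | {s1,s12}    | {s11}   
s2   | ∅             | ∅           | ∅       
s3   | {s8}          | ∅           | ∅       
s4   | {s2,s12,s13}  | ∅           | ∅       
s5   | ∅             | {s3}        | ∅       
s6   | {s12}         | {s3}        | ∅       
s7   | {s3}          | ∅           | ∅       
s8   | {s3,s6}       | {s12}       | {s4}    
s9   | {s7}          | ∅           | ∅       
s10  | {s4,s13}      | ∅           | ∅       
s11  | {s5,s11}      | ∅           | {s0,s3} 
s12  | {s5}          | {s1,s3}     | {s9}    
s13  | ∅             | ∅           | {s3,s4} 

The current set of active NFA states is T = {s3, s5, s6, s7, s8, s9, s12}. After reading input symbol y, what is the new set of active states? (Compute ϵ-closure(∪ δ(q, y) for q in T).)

{s2, s3, s4, s5, s6, s7, s8, s9, s12, s13}

s8 on y → {s4}.
s12 on y → {s9}.
No y-transition from s3, s5, s6, s7, s9.
Union after reading y: {s4, s9}.
Now take the ϵ-closure:
From s4 via ϵ: add s2, s12, s13.
From s9 via ϵ: add s7.
From s7 via ϵ: add s3.
From s12 via ϵ: add s5.
From s3 via ϵ: add s8.
From s8 via ϵ: add s6.
No new states can be added; the closed set is {s2, s3, s4, s5, s6, s7, s8, s9, s12, s13}.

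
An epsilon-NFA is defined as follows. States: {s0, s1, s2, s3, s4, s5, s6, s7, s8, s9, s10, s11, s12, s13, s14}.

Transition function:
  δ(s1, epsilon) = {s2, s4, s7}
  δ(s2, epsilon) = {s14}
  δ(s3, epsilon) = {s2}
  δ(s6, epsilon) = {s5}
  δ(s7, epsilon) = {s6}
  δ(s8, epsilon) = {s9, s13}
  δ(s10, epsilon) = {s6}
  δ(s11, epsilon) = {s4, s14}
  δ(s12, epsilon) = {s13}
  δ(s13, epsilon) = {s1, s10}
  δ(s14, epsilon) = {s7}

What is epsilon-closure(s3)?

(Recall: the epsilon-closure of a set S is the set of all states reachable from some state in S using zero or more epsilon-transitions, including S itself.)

Start with {s3}.
From s3 via epsilon: add s2.
From s2 via epsilon: add s14.
From s14 via epsilon: add s7.
From s7 via epsilon: add s6.
From s6 via epsilon: add s5.
No new states can be added; the closed set is {s2, s3, s5, s6, s7, s14}.

{s2, s3, s5, s6, s7, s14}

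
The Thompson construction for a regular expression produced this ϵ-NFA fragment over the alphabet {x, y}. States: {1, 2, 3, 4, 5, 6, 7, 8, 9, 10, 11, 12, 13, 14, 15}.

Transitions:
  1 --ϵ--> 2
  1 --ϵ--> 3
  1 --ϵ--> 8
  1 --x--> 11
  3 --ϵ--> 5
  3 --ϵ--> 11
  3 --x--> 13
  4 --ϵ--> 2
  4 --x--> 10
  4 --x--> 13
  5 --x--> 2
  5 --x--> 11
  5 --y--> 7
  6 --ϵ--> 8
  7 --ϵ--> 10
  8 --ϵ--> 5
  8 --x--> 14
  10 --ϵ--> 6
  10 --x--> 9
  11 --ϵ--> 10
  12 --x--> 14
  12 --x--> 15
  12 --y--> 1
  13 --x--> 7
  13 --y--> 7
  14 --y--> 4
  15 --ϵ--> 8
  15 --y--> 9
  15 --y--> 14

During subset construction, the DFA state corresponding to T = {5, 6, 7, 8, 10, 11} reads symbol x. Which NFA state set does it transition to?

{2, 5, 6, 8, 9, 10, 11, 14}

5 on x → {2, 11}.
8 on x → {14}.
10 on x → {9}.
No x-transition from 6, 7, 11.
Union after reading x: {2, 9, 11, 14}.
Now take the ϵ-closure:
From 11 via ϵ: add 10.
From 10 via ϵ: add 6.
From 6 via ϵ: add 8.
From 8 via ϵ: add 5.
No new states can be added; the closed set is {2, 5, 6, 8, 9, 10, 11, 14}.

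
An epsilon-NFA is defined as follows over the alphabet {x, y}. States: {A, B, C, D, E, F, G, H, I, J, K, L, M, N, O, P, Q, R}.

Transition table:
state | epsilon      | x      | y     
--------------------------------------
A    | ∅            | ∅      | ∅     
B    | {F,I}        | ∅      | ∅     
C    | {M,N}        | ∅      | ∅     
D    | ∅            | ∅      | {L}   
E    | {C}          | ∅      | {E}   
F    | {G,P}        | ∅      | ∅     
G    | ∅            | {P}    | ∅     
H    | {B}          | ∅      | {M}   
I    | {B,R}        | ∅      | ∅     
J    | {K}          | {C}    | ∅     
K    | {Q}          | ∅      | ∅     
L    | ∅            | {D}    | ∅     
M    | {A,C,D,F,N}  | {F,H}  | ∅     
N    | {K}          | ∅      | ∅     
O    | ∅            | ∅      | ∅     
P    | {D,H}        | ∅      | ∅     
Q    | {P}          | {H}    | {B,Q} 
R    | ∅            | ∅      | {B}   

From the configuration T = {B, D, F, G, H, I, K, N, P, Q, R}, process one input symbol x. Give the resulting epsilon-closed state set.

G on x → {P}.
Q on x → {H}.
No x-transition from B, D, F, H, I, K, N, P, R.
Union after reading x: {H, P}.
Now take the epsilon-closure:
From H via epsilon: add B.
From P via epsilon: add D.
From B via epsilon: add F, I.
From F via epsilon: add G.
From I via epsilon: add R.
No new states can be added; the closed set is {B, D, F, G, H, I, P, R}.

{B, D, F, G, H, I, P, R}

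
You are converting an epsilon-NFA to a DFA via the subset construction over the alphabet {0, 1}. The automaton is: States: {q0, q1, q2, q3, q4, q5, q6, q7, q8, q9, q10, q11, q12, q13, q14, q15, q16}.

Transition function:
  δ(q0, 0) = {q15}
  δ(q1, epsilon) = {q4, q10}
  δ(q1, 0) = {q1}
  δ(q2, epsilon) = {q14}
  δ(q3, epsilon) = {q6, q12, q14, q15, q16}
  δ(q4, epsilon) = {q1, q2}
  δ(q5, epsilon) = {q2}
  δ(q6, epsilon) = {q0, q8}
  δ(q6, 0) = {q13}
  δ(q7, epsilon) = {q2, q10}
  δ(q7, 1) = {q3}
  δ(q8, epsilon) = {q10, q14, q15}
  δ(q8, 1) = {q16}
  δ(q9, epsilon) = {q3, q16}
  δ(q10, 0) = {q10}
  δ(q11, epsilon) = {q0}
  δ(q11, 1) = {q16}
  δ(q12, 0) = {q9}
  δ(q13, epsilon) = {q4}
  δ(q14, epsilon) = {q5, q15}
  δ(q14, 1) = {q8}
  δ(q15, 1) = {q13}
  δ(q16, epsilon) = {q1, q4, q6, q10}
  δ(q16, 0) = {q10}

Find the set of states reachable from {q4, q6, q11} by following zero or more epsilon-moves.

{q0, q1, q2, q4, q5, q6, q8, q10, q11, q14, q15}

Start with {q4, q6, q11}.
From q4 via epsilon: add q1, q2.
From q6 via epsilon: add q0, q8.
From q1 via epsilon: add q10.
From q2 via epsilon: add q14.
From q8 via epsilon: add q15.
From q14 via epsilon: add q5.
No new states can be added; the closed set is {q0, q1, q2, q4, q5, q6, q8, q10, q11, q14, q15}.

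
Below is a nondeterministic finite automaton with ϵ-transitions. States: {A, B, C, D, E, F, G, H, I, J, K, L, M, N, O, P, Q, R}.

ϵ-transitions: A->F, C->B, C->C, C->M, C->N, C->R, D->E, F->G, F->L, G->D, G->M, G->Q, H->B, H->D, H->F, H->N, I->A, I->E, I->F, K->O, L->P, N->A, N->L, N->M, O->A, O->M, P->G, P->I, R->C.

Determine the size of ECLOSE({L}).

Start with {L}.
From L via ϵ: add P.
From P via ϵ: add G, I.
From G via ϵ: add D, M, Q.
From I via ϵ: add A, E, F.
ϵ-closure = {A, D, E, F, G, I, L, M, P, Q}, which has 10 states.

10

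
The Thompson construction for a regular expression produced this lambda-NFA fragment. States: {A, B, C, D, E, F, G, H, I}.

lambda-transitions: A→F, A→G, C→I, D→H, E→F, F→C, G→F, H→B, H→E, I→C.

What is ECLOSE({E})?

Start with {E}.
From E via lambda: add F.
From F via lambda: add C.
From C via lambda: add I.
No new states can be added; the closed set is {C, E, F, I}.

{C, E, F, I}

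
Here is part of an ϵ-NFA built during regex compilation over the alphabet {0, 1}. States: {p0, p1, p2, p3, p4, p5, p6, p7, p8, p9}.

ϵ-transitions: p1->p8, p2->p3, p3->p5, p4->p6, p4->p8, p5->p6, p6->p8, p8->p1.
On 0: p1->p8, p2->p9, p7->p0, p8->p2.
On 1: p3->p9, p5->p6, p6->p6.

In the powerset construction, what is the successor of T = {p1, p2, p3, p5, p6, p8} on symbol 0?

p1 on 0 → {p8}.
p2 on 0 → {p9}.
p8 on 0 → {p2}.
No 0-transition from p3, p5, p6.
Union after reading 0: {p2, p8, p9}.
Now take the ϵ-closure:
From p2 via ϵ: add p3.
From p8 via ϵ: add p1.
From p3 via ϵ: add p5.
From p5 via ϵ: add p6.
No new states can be added; the closed set is {p1, p2, p3, p5, p6, p8, p9}.

{p1, p2, p3, p5, p6, p8, p9}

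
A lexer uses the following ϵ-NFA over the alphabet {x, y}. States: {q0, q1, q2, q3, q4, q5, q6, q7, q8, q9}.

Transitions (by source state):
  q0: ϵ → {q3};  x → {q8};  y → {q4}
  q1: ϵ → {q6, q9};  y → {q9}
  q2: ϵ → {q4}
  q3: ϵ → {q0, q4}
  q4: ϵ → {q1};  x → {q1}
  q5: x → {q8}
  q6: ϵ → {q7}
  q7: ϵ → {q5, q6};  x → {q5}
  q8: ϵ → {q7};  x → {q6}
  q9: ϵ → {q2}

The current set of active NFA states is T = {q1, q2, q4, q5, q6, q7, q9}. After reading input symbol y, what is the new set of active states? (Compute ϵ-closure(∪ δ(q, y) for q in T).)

{q1, q2, q4, q5, q6, q7, q9}

q1 on y → {q9}.
No y-transition from q2, q4, q5, q6, q7, q9.
Union after reading y: {q9}.
Now take the ϵ-closure:
From q9 via ϵ: add q2.
From q2 via ϵ: add q4.
From q4 via ϵ: add q1.
From q1 via ϵ: add q6.
From q6 via ϵ: add q7.
From q7 via ϵ: add q5.
No new states can be added; the closed set is {q1, q2, q4, q5, q6, q7, q9}.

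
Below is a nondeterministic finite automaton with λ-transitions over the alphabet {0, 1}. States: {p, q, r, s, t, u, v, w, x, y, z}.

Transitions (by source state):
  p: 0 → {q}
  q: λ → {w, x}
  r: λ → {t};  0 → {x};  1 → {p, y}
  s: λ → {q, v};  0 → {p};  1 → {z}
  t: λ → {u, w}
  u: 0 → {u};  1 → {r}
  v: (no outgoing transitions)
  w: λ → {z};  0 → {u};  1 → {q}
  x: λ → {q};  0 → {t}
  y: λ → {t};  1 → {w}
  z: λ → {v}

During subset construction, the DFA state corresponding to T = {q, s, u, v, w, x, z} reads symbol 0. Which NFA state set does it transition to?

s on 0 → {p}.
u on 0 → {u}.
w on 0 → {u}.
x on 0 → {t}.
No 0-transition from q, v, z.
Union after reading 0: {p, t, u}.
Now take the λ-closure:
From t via λ: add w.
From w via λ: add z.
From z via λ: add v.
No new states can be added; the closed set is {p, t, u, v, w, z}.

{p, t, u, v, w, z}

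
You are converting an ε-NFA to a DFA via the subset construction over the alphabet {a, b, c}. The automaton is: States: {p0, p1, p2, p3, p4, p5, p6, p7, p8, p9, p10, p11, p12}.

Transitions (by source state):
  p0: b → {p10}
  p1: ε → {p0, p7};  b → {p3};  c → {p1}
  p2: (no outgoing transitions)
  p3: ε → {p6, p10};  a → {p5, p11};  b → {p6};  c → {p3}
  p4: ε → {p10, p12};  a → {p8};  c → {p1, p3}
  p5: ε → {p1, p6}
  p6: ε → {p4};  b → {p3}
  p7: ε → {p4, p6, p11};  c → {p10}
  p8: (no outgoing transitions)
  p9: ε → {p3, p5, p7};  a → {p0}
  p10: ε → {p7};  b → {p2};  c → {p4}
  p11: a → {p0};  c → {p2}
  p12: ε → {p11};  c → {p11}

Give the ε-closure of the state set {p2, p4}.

{p2, p4, p6, p7, p10, p11, p12}

Start with {p2, p4}.
From p4 via ε: add p10, p12.
From p10 via ε: add p7.
From p12 via ε: add p11.
From p7 via ε: add p6.
No new states can be added; the closed set is {p2, p4, p6, p7, p10, p11, p12}.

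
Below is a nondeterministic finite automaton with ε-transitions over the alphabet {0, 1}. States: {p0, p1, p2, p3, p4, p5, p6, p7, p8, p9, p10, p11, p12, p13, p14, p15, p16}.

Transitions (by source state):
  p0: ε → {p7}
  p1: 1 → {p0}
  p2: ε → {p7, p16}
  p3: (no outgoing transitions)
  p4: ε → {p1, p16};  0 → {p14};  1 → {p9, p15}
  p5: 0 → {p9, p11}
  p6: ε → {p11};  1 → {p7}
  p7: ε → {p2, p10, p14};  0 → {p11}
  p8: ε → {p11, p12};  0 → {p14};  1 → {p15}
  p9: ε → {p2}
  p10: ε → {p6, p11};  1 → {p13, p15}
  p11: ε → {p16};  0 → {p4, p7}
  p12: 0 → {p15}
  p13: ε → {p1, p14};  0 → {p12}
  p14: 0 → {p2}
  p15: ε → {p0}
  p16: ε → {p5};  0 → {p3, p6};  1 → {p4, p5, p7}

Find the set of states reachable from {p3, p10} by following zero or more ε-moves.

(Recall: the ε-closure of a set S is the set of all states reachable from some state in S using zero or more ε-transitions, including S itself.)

{p3, p5, p6, p10, p11, p16}

Start with {p3, p10}.
From p10 via ε: add p6, p11.
From p11 via ε: add p16.
From p16 via ε: add p5.
No new states can be added; the closed set is {p3, p5, p6, p10, p11, p16}.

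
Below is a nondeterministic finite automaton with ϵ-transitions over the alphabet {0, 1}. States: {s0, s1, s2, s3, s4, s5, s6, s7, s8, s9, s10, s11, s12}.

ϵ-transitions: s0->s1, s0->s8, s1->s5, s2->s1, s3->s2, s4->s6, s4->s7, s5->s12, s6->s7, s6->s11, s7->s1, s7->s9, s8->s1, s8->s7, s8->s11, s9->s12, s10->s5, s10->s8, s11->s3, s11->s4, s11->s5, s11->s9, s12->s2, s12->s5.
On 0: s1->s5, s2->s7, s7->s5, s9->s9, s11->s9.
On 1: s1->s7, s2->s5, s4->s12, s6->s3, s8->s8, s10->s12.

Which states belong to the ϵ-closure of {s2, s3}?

{s1, s2, s3, s5, s12}

Start with {s2, s3}.
From s2 via ϵ: add s1.
From s1 via ϵ: add s5.
From s5 via ϵ: add s12.
No new states can be added; the closed set is {s1, s2, s3, s5, s12}.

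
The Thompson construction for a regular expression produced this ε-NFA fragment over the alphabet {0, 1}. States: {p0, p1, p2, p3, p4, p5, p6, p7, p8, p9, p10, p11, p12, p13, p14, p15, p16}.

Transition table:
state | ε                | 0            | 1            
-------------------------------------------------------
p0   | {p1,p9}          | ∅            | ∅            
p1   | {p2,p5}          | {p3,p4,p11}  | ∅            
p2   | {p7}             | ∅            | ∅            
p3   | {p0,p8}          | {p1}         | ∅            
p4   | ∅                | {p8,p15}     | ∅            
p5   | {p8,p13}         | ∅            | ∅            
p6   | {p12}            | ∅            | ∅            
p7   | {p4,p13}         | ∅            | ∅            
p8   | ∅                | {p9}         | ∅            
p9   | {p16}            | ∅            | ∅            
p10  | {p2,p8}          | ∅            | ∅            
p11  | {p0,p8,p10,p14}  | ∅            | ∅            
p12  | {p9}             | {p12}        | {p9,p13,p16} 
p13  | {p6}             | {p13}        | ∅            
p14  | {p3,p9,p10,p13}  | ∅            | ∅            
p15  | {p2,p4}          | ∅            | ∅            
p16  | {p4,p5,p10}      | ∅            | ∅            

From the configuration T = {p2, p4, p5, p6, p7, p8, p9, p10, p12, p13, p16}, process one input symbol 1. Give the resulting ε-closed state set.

p12 on 1 → {p9, p13, p16}.
No 1-transition from p2, p4, p5, p6, p7, p8, p9, p10, p13, p16.
Union after reading 1: {p9, p13, p16}.
Now take the ε-closure:
From p13 via ε: add p6.
From p16 via ε: add p4, p5, p10.
From p5 via ε: add p8.
From p6 via ε: add p12.
From p10 via ε: add p2.
From p2 via ε: add p7.
No new states can be added; the closed set is {p2, p4, p5, p6, p7, p8, p9, p10, p12, p13, p16}.

{p2, p4, p5, p6, p7, p8, p9, p10, p12, p13, p16}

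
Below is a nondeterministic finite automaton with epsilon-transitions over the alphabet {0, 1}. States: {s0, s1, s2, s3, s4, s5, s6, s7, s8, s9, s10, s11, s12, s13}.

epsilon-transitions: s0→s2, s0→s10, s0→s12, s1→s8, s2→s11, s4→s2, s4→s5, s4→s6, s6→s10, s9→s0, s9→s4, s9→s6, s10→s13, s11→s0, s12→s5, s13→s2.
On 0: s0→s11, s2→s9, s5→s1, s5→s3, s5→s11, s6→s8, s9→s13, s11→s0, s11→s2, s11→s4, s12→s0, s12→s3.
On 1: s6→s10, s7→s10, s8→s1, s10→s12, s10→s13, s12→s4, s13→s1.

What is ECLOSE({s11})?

{s0, s2, s5, s10, s11, s12, s13}

Start with {s11}.
From s11 via epsilon: add s0.
From s0 via epsilon: add s2, s10, s12.
From s10 via epsilon: add s13.
From s12 via epsilon: add s5.
No new states can be added; the closed set is {s0, s2, s5, s10, s11, s12, s13}.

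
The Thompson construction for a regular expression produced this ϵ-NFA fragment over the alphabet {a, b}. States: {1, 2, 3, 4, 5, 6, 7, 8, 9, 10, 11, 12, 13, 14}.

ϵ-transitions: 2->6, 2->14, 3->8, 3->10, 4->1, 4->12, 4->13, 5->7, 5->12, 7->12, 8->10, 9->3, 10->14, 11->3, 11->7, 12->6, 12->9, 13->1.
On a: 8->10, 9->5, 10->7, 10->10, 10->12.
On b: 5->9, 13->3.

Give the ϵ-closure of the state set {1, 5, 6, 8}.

Start with {1, 5, 6, 8}.
From 5 via ϵ: add 7, 12.
From 8 via ϵ: add 10.
From 10 via ϵ: add 14.
From 12 via ϵ: add 9.
From 9 via ϵ: add 3.
No new states can be added; the closed set is {1, 3, 5, 6, 7, 8, 9, 10, 12, 14}.

{1, 3, 5, 6, 7, 8, 9, 10, 12, 14}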